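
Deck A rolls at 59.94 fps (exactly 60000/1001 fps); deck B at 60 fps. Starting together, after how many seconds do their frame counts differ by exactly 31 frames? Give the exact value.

31031/60 seconds

The gap grows by |60 − 60000/1001| = 60/1001 frames per second.
Time for a 31-frame gap: 31 ÷ (60/1001) = 31031/60 s.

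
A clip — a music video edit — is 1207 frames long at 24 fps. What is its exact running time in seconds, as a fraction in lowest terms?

1207/24 seconds

Running time = 1207 ÷ (24) = 1207 × 1/24 = 1207/24 s.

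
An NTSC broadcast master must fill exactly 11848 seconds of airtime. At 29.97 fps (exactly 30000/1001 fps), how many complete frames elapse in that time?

355084 frames

Frames = 11848 × 30000/1001 = 355440000/1001 ≈ 355084.9151.
Complete frames: 355084.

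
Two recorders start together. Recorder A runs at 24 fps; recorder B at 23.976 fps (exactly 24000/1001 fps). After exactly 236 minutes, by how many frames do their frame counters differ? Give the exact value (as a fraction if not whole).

236 min = 14160 s.
A emits 24 × 14160 = 339840 frames; B emits 24000/1001 × 14160 = 339840000/1001.
Difference = 339840/1001 frames (≈ 339.5005); B is behind A.

339840/1001 frames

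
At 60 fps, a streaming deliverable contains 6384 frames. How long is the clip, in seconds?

Running time = 6384 / (60) = 106.4 s.

106.4 seconds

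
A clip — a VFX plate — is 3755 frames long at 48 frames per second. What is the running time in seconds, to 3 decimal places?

78.229 seconds

Running time = 3755 × 1/48 = 3755/48 s ≈ 78.229 s.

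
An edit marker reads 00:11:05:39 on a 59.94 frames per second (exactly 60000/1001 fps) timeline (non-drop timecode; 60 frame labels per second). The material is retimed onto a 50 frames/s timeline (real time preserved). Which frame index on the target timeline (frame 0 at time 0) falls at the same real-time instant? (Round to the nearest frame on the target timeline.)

frame 33316

Source frame index: (0×3600 + 11×60 + 5) × 60 + 39 = 39939.
Real time: 39939 / (60000/1001) = 13326313/20000 s.
Target frame: (13326313/20000) × (50) = 13326313/400 ≈ 33315.783 → 33316.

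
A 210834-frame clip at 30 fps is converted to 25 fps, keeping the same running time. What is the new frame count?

175695 frames

Target frames = source frames × (target rate / source rate) = 210834 × (25)/(30) = 210834 × 5/6 = 175695.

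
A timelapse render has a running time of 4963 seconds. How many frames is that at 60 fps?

297780 frames

Frames = 4963 × 60 = 297780.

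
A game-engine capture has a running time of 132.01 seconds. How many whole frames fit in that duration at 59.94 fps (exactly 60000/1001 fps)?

7912 frames

Frames = 132.01 × 60000/1001 = 7920600/1001 ≈ 7912.6873.
Complete frames: 7912.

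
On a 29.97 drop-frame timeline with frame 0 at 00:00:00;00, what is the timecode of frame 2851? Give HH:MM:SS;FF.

00:01:35;03

Each 10-minute DF block holds 10 × 60 × 30 − 9 × 2 = 17982 frames. 2851 ÷ 17982 → 0 full blocks, remainder 2851.
Within the partial block the first minute is 1800 frames and each further minute 1798, so 1 further minute boundary passed. Total skipped labels = 18 × 0 + 2 × 1 = 2.
Non-drop label index = 2851 + 2 = 2853; at 30 labels/s that is 00:01:35:03, i.e. DF 00:01:35;03.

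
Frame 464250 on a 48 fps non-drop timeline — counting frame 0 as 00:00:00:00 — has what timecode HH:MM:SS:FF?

464250 ÷ 48 = 9671 full seconds, remainder 42 frames.
9671 s = 2 h 41 min 11 s.
Timecode: 02:41:11:42.

02:41:11:42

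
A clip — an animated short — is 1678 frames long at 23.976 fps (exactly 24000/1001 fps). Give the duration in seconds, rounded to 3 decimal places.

69.987 seconds

Running time = 1678 × 1001/24000 = 839839/12000 s ≈ 69.987 s.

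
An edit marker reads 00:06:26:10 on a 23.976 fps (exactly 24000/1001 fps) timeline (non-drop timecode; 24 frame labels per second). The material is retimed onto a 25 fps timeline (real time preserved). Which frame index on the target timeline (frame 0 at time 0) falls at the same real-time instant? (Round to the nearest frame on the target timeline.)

frame 9670

Source frame index: (0×3600 + 6×60 + 26) × 24 + 10 = 9274.
Real time: 9274 / (24000/1001) = 4641637/12000 s.
Target frame: (4641637/12000) × (25) = 4641637/480 ≈ 9670.077 → 9670.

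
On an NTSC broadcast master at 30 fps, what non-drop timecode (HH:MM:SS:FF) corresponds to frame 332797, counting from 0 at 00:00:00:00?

332797 ÷ 30 = 11093 full seconds, remainder 7 frames.
11093 s = 3 h 4 min 53 s.
Timecode: 03:04:53:07.

03:04:53:07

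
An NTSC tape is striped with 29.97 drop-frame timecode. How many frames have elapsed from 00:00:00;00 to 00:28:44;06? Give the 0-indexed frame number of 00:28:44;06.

51674

Complete 10-minute blocks: 2, each 17982 frames → 35964.
Remaining 8 whole minutes in the current block: 1800 + 7 × 1798 = 14386 frames.
Within the current minute: 44 × 30 + 6 − 2 = 1324 (labels ;00/;01 skipped at this minute). Total = 35964 + 14386 + 1324 = 51674.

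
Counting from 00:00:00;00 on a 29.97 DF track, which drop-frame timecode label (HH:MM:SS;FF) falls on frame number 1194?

Ten DF minutes hold 17982 frames, so frame 1194 lies in block 0 (frames 0–17981) with 1194 frames into that block.
The block's first minute is 1800 frames and the rest 1798 each; 1194 frames reaches minute 0, so 0 × 18 + 0 × 2 = 0 labels have been skipped so far.
Adding those back, label number 1194 + 0 = 1194 at 30 labels/s is 39 s + 24 f = 0 h 0 min 39 s frame 24, i.e. 00:00:39;24.

00:00:39;24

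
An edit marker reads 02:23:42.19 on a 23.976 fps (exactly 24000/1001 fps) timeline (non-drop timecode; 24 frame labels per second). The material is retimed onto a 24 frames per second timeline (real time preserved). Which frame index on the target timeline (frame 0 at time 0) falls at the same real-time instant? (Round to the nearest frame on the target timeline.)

frame 207154

Source frame index: (2×3600 + 23×60 + 42) × 24 + 19 = 206947.
Real time: 206947 / (24000/1001) = 207153947/24000 s.
Target frame: (207153947/24000) × (24) = 207153947/1000 ≈ 207153.947 → 207154.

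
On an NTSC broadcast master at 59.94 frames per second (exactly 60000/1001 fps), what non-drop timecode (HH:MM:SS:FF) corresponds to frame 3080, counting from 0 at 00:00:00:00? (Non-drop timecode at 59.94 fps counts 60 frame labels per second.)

00:00:51:20

3080 ÷ 60 = 51 full seconds, remainder 20 frames.
51 s = 0 h 0 min 51 s.
Timecode: 00:00:51:20.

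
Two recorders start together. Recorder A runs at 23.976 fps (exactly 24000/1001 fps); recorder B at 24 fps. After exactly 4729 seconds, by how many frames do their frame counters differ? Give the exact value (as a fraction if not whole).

A emits 24000/1001 × 4729 = 113496000/1001 frames; B emits 24 × 4729 = 113496.
Difference = 113496/1001 frames (≈ 113.3826); B is ahead of A.

113496/1001 frames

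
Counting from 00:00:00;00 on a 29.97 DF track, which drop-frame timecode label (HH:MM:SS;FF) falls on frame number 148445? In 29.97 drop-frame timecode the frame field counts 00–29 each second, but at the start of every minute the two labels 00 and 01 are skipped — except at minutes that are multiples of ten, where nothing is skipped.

Each 10-minute DF block holds 10 × 60 × 30 − 9 × 2 = 17982 frames. 148445 ÷ 17982 → 8 full blocks, remainder 4589.
Within the partial block the first minute is 1800 frames and each further minute 1798, so 2 further minute boundaries passed. Total skipped labels = 18 × 8 + 2 × 2 = 148.
Non-drop label index = 148445 + 148 = 148593; at 30 labels/s that is 01:22:33:03, i.e. DF 01:22:33;03.

01:22:33;03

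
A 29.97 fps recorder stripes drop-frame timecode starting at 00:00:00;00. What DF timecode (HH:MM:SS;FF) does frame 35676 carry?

00:19:50;12

Ten DF minutes hold 17982 frames, so frame 35676 lies in block 1 (frames 17982–35963) with 17694 frames into that block.
The block's first minute is 1800 frames and the rest 1798 each; 17694 frames reaches minute 9, so 1 × 18 + 9 × 2 = 36 labels have been skipped so far.
Adding those back, label number 35676 + 36 = 35712 at 30 labels/s is 1190 s + 12 f = 0 h 19 min 50 s frame 12, i.e. 00:19:50;12.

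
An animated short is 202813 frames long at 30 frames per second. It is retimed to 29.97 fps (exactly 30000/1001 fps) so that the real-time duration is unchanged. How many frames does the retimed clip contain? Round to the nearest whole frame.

202610 frames

Frames at target rate = 202813 × (30000/1001) / (30) = 15601000/77 ≈ 202610.390.
Nearest whole frame: 202610.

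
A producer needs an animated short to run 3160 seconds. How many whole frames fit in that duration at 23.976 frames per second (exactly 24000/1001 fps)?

Frames = 3160 × 24000/1001 = 75840000/1001 ≈ 75764.2358.
Complete frames: 75764.

75764 frames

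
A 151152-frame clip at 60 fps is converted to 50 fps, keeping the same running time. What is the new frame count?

Target frames = source frames × (target rate / source rate) = 151152 × (50)/(60) = 151152 × 5/6 = 125960.

125960 frames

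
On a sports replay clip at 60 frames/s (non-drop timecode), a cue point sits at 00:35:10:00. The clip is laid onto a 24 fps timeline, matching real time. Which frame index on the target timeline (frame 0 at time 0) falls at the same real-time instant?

Source frame index: (0×3600 + 35×60 + 10) × 60 + 0 = 126600.
Real time: 126600 / (60) = 2110 s.
Target frame: (2110) × (24) = 50640.

frame 50640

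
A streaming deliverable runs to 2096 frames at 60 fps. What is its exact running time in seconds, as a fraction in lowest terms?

524/15 seconds

Running time = 2096 ÷ (60) = 2096 × 1/60 = 524/15 s.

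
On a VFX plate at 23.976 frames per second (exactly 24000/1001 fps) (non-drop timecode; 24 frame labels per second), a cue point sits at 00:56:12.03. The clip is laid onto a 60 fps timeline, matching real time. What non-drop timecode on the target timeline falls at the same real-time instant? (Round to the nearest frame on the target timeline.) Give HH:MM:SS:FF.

Source frame index: (0×3600 + 56×60 + 12) × 24 + 3 = 80931.
Real time: 80931 / (24000/1001) = 27003977/8000 s.
Target frame: (27003977/8000) × (60) = 81011931/400 ≈ 202529.828 → 202530.
At 60 labels/s: frame 202530 → 00:56:15:30.

00:56:15:30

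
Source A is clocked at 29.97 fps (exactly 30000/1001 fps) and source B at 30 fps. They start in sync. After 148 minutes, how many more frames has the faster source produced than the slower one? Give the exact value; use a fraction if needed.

266400/1001 frames

148 min = 8880 s.
A emits 30000/1001 × 8880 = 266400000/1001 frames; B emits 30 × 8880 = 266400.
Difference = 266400/1001 frames (≈ 266.1339); B is ahead of A.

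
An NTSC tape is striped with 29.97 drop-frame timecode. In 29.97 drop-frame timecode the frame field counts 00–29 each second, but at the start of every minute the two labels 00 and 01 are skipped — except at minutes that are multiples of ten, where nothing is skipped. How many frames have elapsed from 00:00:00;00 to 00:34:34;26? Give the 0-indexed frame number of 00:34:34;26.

62184

Complete 10-minute blocks: 3, each 17982 frames → 53946.
Remaining 4 whole minutes in the current block: 1800 + 3 × 1798 = 7194 frames.
Within the current minute: 34 × 30 + 26 − 2 = 1044 (labels ;00/;01 skipped at this minute). Total = 53946 + 7194 + 1044 = 62184.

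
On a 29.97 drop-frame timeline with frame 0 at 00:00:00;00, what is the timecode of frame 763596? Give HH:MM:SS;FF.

07:04:38;20

Each 10-minute DF block holds 10 × 60 × 30 − 9 × 2 = 17982 frames. 763596 ÷ 17982 → 42 full blocks, remainder 8352.
Within the partial block the first minute is 1800 frames and each further minute 1798, so 4 further minute boundaries passed. Total skipped labels = 18 × 42 + 2 × 4 = 764.
Non-drop label index = 763596 + 764 = 764360; at 30 labels/s that is 07:04:38:20, i.e. DF 07:04:38;20.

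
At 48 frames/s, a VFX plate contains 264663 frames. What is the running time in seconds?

Running time = 264663 / (48) = 5513.8125 s.

5513.8125 seconds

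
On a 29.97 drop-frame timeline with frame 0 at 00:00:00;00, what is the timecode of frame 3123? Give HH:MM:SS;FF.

Each 10-minute DF block holds 10 × 60 × 30 − 9 × 2 = 17982 frames. 3123 ÷ 17982 → 0 full blocks, remainder 3123.
Within the partial block the first minute is 1800 frames and each further minute 1798, so 1 further minute boundary passed. Total skipped labels = 18 × 0 + 2 × 1 = 2.
Non-drop label index = 3123 + 2 = 3125; at 30 labels/s that is 00:01:44:05, i.e. DF 00:01:44;05.

00:01:44;05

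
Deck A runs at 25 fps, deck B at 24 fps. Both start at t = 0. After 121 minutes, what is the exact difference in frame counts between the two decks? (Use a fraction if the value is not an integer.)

7260 frames

121 min = 7260 s.
A emits 25 × 7260 = 181500 frames; B emits 24 × 7260 = 174240.
Difference = 7260 frames; B is behind A.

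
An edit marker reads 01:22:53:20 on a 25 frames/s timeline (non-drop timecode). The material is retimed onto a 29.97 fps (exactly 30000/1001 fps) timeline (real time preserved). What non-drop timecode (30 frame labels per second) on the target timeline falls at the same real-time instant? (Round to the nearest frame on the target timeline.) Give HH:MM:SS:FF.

Source frame index: (1×3600 + 22×60 + 53) × 25 + 20 = 124345.
Real time: 124345 / (25) = 24869/5 s.
Target frame: (24869/5) × (30000/1001) = 11478000/77 ≈ 149064.935 → 149065.
At 30 labels/s: frame 149065 → 01:22:48:25.

01:22:48:25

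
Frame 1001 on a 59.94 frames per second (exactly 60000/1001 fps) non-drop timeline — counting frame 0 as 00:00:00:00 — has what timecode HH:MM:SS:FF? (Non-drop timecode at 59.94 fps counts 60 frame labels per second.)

1001 ÷ 60 = 16 full seconds, remainder 41 frames.
16 s = 0 h 0 min 16 s.
Timecode: 00:00:16:41.

00:00:16:41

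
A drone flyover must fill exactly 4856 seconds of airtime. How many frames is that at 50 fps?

Frames = 4856 × 50 = 242800.

242800 frames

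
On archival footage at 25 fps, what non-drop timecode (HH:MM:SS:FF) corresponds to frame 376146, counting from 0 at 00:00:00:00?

04:10:45:21

376146 ÷ 25 = 15045 full seconds, remainder 21 frames.
15045 s = 4 h 10 min 45 s.
Timecode: 04:10:45:21.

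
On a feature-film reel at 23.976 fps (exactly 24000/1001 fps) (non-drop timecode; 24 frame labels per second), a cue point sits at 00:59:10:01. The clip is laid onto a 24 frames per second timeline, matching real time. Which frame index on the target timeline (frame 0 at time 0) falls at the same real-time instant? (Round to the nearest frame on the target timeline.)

Source frame index: (0×3600 + 59×60 + 10) × 24 + 1 = 85201.
Real time: 85201 / (24000/1001) = 85286201/24000 s.
Target frame: (85286201/24000) × (24) = 85286201/1000 ≈ 85286.201 → 85286.

frame 85286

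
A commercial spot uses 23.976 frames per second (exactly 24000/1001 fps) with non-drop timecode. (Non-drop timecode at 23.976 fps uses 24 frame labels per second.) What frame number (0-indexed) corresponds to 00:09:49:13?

Total seconds to the label: (0 × 3600 + 9 × 60 + 49) = 589.
Frame index = 589 × 24 + 13 = 14149.

frame 14149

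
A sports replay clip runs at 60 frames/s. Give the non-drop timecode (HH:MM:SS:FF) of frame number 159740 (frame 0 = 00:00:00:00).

159740 ÷ 60 = 2662 full seconds, remainder 20 frames.
2662 s = 0 h 44 min 22 s.
Timecode: 00:44:22:20.

00:44:22:20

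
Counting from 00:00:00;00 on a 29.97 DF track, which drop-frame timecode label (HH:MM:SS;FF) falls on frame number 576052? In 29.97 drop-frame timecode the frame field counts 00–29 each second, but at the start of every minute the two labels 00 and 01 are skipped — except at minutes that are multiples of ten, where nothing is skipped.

05:20:20;28

Each 10-minute DF block holds 10 × 60 × 30 − 9 × 2 = 17982 frames. 576052 ÷ 17982 → 32 full blocks, remainder 628.
Within the partial block the first minute is 1800 frames and each further minute 1798, so 0 further minute boundaries passed. Total skipped labels = 18 × 32 + 2 × 0 = 576.
Non-drop label index = 576052 + 576 = 576628; at 30 labels/s that is 05:20:20:28, i.e. DF 05:20:20;28.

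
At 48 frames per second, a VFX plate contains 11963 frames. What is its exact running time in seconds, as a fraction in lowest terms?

11963/48 seconds

Running time = 11963 ÷ (48) = 11963 × 1/48 = 11963/48 s.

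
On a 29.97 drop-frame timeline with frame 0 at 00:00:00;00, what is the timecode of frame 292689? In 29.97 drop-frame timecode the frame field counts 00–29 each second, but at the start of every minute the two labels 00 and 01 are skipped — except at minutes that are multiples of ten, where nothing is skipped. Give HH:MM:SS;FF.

Ten DF minutes hold 17982 frames, so frame 292689 lies in block 16 (frames 287712–305693) with 4977 frames into that block.
The block's first minute is 1800 frames and the rest 1798 each; 4977 frames reaches minute 2, so 16 × 18 + 2 × 2 = 292 labels have been skipped so far.
Adding those back, label number 292689 + 292 = 292981 at 30 labels/s is 9766 s + 1 f = 2 h 42 min 46 s frame 1, i.e. 02:42:46;01.

02:42:46;01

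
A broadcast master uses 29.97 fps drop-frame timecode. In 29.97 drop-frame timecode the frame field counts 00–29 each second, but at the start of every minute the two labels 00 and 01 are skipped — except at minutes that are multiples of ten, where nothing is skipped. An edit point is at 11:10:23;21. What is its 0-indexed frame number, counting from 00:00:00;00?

As if non-drop at 30 labels/s: (11 × 3600 + 10 × 60 + 23) × 30 + 21 = 1206711.
Minute boundaries passed: 670; those not divisible by 10: 670 − 67 = 603; dropped labels = 2 × 603 = 1206.
Actual frame index = 1206711 − 1206 = 1205505.

1205505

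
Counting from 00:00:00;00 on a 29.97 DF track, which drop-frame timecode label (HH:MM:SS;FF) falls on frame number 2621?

00:01:27;13

Ten DF minutes hold 17982 frames, so frame 2621 lies in block 0 (frames 0–17981) with 2621 frames into that block.
The block's first minute is 1800 frames and the rest 1798 each; 2621 frames reaches minute 1, so 0 × 18 + 1 × 2 = 2 labels have been skipped so far.
Adding those back, label number 2621 + 2 = 2623 at 30 labels/s is 87 s + 13 f = 0 h 1 min 27 s frame 13, i.e. 00:01:27;13.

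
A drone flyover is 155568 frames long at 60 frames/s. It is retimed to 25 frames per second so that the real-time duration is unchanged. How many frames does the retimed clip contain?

Target frames = source frames × (target rate / source rate) = 155568 × (25)/(60) = 155568 × 5/12 = 64820.

64820 frames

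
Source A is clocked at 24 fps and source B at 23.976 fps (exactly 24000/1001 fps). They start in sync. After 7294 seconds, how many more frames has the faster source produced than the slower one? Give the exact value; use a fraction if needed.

25008/143 frames

A emits 24 × 7294 = 175056 frames; B emits 24000/1001 × 7294 = 25008000/143.
Difference = 25008/143 frames (≈ 174.8811); B is behind A.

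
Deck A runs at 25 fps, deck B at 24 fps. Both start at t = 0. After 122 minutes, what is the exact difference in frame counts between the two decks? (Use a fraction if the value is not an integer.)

122 min = 7320 s.
A emits 25 × 7320 = 183000 frames; B emits 24 × 7320 = 175680.
Difference = 7320 frames; B is behind A.

7320 frames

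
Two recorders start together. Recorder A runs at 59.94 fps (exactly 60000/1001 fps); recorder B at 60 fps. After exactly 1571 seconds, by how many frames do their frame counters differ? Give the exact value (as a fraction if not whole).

94260/1001 frames

A emits 60000/1001 × 1571 = 94260000/1001 frames; B emits 60 × 1571 = 94260.
Difference = 94260/1001 frames (≈ 94.1658); B is ahead of A.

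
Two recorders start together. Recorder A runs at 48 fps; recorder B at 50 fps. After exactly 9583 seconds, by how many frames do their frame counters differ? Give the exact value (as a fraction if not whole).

19166 frames

A emits 48 × 9583 = 459984 frames; B emits 50 × 9583 = 479150.
Difference = 19166 frames; B is ahead of A.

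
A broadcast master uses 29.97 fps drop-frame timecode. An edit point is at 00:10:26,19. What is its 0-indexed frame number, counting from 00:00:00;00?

18781

Complete 10-minute blocks: 1, each 17982 frames → 17982.
Remaining 0 whole minutes in the current block: 0 frames.
Within the current minute: 26 × 30 + 19 = 799. Total = 17982 + 0 + 799 = 18781.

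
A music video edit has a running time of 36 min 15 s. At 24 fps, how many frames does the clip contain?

52200 frames

36 min 15 s = 2175 s.
Frames = 2175 × 24 = 52200.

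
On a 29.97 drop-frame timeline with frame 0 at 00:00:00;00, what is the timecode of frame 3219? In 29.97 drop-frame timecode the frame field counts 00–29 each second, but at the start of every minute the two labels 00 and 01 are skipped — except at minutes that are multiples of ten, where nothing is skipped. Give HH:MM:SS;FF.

Ten DF minutes hold 17982 frames, so frame 3219 lies in block 0 (frames 0–17981) with 3219 frames into that block.
The block's first minute is 1800 frames and the rest 1798 each; 3219 frames reaches minute 1, so 0 × 18 + 1 × 2 = 2 labels have been skipped so far.
Adding those back, label number 3219 + 2 = 3221 at 30 labels/s is 107 s + 11 f = 0 h 1 min 47 s frame 11, i.e. 00:01:47;11.

00:01:47;11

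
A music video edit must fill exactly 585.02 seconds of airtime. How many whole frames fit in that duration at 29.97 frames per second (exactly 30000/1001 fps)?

17533 frames

Frames = 585.02 × 30000/1001 = 17550600/1001 ≈ 17533.0669.
Complete frames: 17533.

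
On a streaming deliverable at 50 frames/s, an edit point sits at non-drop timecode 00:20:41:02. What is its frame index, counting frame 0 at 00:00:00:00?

Total seconds to the label: (0 × 3600 + 20 × 60 + 41) = 1241.
Frame index = 1241 × 50 + 2 = 62052.

62052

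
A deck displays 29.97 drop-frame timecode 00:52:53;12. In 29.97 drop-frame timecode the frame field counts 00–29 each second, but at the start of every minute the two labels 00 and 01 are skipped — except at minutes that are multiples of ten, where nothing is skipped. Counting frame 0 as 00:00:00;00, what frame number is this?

95108

Complete 10-minute blocks: 5, each 17982 frames → 89910.
Remaining 2 whole minutes in the current block: 1800 + 1 × 1798 = 3598 frames.
Within the current minute: 53 × 30 + 12 − 2 = 1600 (labels ;00/;01 skipped at this minute). Total = 89910 + 3598 + 1600 = 95108.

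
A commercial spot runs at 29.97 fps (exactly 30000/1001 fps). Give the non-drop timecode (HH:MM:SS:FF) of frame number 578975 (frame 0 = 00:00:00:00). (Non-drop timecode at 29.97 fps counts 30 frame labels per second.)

578975 ÷ 30 = 19299 full seconds, remainder 5 frames.
19299 s = 5 h 21 min 39 s.
Timecode: 05:21:39:05.

05:21:39:05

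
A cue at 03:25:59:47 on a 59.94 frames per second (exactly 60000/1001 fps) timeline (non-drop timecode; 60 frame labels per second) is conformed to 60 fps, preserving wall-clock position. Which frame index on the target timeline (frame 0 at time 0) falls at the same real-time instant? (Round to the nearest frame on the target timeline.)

Source frame index: (3×3600 + 25×60 + 59) × 60 + 47 = 741587.
Real time: 741587 / (60000/1001) = 742328587/60000 s.
Target frame: (742328587/60000) × (60) = 742328587/1000 ≈ 742328.587 → 742329.

frame 742329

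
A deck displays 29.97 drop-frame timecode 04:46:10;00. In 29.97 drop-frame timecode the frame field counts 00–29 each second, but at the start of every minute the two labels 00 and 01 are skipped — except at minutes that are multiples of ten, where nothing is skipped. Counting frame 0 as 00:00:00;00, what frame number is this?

As if non-drop at 30 labels/s: (4 × 3600 + 46 × 60 + 10) × 30 + 0 = 515100.
Minute boundaries passed: 286; those not divisible by 10: 286 − 28 = 258; dropped labels = 2 × 258 = 516.
Actual frame index = 515100 − 516 = 514584.

514584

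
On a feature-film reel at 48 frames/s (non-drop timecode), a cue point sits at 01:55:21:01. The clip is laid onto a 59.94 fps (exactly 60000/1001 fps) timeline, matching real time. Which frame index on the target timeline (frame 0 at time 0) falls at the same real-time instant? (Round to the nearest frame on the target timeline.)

frame 414846

Source frame index: (1×3600 + 55×60 + 21) × 48 + 1 = 332209.
Real time: 332209 / (48) = 332209/48 s.
Target frame: (332209/48) × (60000/1001) = 415261250/1001 ≈ 414846.404 → 414846.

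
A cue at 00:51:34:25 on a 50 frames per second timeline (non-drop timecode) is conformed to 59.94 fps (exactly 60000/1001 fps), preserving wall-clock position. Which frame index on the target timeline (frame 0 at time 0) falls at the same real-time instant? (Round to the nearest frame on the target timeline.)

frame 185485

Source frame index: (0×3600 + 51×60 + 34) × 50 + 25 = 154725.
Real time: 154725 / (50) = 6189/2 s.
Target frame: (6189/2) × (60000/1001) = 185670000/1001 ≈ 185484.515 → 185485.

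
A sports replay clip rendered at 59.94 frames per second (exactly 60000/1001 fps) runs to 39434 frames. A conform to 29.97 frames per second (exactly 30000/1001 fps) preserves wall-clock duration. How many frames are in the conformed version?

Target frames = source frames × (target rate / source rate) = 39434 × (30000/1001)/(60000/1001) = 39434 × 1/2 = 19717.

19717 frames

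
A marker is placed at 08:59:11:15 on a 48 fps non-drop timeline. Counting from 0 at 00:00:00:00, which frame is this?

frame 1552863

Total seconds to the label: (8 × 3600 + 59 × 60 + 11) = 32351.
Frame index = 32351 × 48 + 15 = 1552863.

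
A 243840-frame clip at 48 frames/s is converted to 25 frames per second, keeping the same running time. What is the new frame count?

127000 frames

Target frames = source frames × (target rate / source rate) = 243840 × (25)/(48) = 243840 × 25/48 = 127000.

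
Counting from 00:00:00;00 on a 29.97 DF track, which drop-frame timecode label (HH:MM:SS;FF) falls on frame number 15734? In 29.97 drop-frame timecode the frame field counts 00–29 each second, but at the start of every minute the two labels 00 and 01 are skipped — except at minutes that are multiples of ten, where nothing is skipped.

Ten DF minutes hold 17982 frames, so frame 15734 lies in block 0 (frames 0–17981) with 15734 frames into that block.
The block's first minute is 1800 frames and the rest 1798 each; 15734 frames reaches minute 8, so 0 × 18 + 8 × 2 = 16 labels have been skipped so far.
Adding those back, label number 15734 + 16 = 15750 at 30 labels/s is 525 s + 0 f = 0 h 8 min 45 s frame 0, i.e. 00:08:45;00.

00:08:45;00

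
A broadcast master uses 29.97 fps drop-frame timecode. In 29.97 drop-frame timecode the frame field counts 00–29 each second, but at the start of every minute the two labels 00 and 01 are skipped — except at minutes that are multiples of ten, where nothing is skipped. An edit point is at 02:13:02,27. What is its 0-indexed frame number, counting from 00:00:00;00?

Complete 10-minute blocks: 13, each 17982 frames → 233766.
Remaining 3 whole minutes in the current block: 1800 + 2 × 1798 = 5396 frames.
Within the current minute: 2 × 30 + 27 − 2 = 85 (labels ;00/;01 skipped at this minute). Total = 233766 + 5396 + 85 = 239247.

239247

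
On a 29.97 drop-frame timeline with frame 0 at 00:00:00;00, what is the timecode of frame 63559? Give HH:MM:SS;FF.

00:35:20;23

Ten DF minutes hold 17982 frames, so frame 63559 lies in block 3 (frames 53946–71927) with 9613 frames into that block.
The block's first minute is 1800 frames and the rest 1798 each; 9613 frames reaches minute 5, so 3 × 18 + 5 × 2 = 64 labels have been skipped so far.
Adding those back, label number 63559 + 64 = 63623 at 30 labels/s is 2120 s + 23 f = 0 h 35 min 20 s frame 23, i.e. 00:35:20;23.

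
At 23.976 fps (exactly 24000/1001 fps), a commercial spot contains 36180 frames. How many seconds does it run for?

Running time = 36180 / (24000/1001) = 1509.0075 s.

1509.0075 seconds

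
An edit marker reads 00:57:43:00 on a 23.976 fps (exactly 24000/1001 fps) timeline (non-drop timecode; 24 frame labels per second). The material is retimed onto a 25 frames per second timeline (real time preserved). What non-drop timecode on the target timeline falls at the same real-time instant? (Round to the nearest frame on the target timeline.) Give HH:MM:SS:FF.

00:57:46:12

Source frame index: (0×3600 + 57×60 + 43) × 24 + 0 = 83112.
Real time: 83112 / (24000/1001) = 3466463/1000 s.
Target frame: (3466463/1000) × (25) = 3466463/40 ≈ 86661.575 → 86662.
At 25 labels/s: frame 86662 → 00:57:46:12.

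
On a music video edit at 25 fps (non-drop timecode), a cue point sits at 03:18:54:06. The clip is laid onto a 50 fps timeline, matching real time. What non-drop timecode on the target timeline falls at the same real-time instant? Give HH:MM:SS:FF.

03:18:54:12

Source frame index: (3×3600 + 18×60 + 54) × 25 + 6 = 298356.
Real time: 298356 / (25) = 298356/25 s.
Target frame: (298356/25) × (50) = 596712.
At 50 labels/s: frame 596712 → 03:18:54:12.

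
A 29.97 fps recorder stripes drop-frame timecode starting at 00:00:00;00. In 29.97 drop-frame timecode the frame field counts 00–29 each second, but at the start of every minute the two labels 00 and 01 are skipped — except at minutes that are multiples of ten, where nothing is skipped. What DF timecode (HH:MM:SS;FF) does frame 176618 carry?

Ten DF minutes hold 17982 frames, so frame 176618 lies in block 9 (frames 161838–179819) with 14780 frames into that block.
The block's first minute is 1800 frames and the rest 1798 each; 14780 frames reaches minute 8, so 9 × 18 + 8 × 2 = 178 labels have been skipped so far.
Adding those back, label number 176618 + 178 = 176796 at 30 labels/s is 5893 s + 6 f = 1 h 38 min 13 s frame 6, i.e. 01:38:13;06.

01:38:13;06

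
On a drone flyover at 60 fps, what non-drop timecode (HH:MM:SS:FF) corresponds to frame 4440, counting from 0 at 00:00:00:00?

4440 ÷ 60 = 74 full seconds, remainder 0 frames.
74 s = 0 h 1 min 14 s.
Timecode: 00:01:14:00.

00:01:14:00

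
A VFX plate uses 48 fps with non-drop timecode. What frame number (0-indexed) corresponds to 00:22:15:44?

64124

Total seconds to the label: (0 × 3600 + 22 × 60 + 15) = 1335.
Frame index = 1335 × 48 + 44 = 64124.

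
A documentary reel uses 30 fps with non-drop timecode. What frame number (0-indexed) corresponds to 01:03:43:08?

114698

Total seconds to the label: (1 × 3600 + 3 × 60 + 43) = 3823.
Frame index = 3823 × 30 + 8 = 114698.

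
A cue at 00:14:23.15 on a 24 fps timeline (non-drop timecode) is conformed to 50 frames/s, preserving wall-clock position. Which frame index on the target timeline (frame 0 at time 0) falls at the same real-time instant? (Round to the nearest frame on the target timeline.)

frame 43181

Source frame index: (0×3600 + 14×60 + 23) × 24 + 15 = 20727.
Real time: 20727 / (24) = 6909/8 s.
Target frame: (6909/8) × (50) = 172725/4 ≈ 43181.250 → 43181.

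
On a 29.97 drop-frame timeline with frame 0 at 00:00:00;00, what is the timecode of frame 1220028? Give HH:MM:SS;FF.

11:18:28;10

Ten DF minutes hold 17982 frames, so frame 1220028 lies in block 67 (frames 1204794–1222775) with 15234 frames into that block.
The block's first minute is 1800 frames and the rest 1798 each; 15234 frames reaches minute 8, so 67 × 18 + 8 × 2 = 1222 labels have been skipped so far.
Adding those back, label number 1220028 + 1222 = 1221250 at 30 labels/s is 40708 s + 10 f = 11 h 18 min 28 s frame 10, i.e. 11:18:28;10.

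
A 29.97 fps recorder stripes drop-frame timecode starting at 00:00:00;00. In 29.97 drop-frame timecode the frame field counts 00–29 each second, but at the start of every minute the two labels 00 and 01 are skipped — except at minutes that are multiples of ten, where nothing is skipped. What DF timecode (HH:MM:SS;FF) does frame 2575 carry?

00:01:25;27

Ten DF minutes hold 17982 frames, so frame 2575 lies in block 0 (frames 0–17981) with 2575 frames into that block.
The block's first minute is 1800 frames and the rest 1798 each; 2575 frames reaches minute 1, so 0 × 18 + 1 × 2 = 2 labels have been skipped so far.
Adding those back, label number 2575 + 2 = 2577 at 30 labels/s is 85 s + 27 f = 0 h 1 min 25 s frame 27, i.e. 00:01:25;27.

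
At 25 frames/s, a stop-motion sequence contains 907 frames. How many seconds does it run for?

Running time = 907 / (25) = 36.28 s.

36.28 seconds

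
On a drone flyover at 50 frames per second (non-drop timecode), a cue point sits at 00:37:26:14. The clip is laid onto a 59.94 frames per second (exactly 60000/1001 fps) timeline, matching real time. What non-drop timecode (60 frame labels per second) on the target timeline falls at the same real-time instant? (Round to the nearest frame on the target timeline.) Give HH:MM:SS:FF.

Source frame index: (0×3600 + 37×60 + 26) × 50 + 14 = 112314.
Real time: 112314 / (50) = 56157/25 s.
Target frame: (56157/25) × (60000/1001) = 134776800/1001 ≈ 134642.158 → 134642.
At 60 labels/s: frame 134642 → 00:37:24:02.

00:37:24:02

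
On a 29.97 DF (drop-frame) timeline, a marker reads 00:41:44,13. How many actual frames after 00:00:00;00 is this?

75059

As if non-drop at 30 labels/s: (0 × 3600 + 41 × 60 + 44) × 30 + 13 = 75133.
Minute boundaries passed: 41; those not divisible by 10: 41 − 4 = 37; dropped labels = 2 × 37 = 74.
Actual frame index = 75133 − 74 = 75059.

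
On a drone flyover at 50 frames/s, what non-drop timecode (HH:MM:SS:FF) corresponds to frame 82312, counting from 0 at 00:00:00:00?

82312 ÷ 50 = 1646 full seconds, remainder 12 frames.
1646 s = 0 h 27 min 26 s.
Timecode: 00:27:26:12.

00:27:26:12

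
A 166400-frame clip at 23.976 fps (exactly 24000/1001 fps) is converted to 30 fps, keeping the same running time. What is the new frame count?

Target frames = source frames × (target rate / source rate) = 166400 × (30)/(24000/1001) = 166400 × 1001/800 = 208208.

208208 frames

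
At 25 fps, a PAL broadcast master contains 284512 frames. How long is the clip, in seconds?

Running time = 284512 / (25) = 11380.48 s.

11380.48 seconds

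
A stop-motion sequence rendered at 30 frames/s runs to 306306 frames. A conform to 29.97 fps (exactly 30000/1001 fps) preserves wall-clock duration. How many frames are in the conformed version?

306000 frames

Target frames = source frames × (target rate / source rate) = 306306 × (30000/1001)/(30) = 306306 × 1000/1001 = 306000.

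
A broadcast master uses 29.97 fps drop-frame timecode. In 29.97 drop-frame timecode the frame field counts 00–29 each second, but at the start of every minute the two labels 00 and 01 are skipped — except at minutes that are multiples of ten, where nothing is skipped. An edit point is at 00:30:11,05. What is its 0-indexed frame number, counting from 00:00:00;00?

54281

As if non-drop at 30 labels/s: (0 × 3600 + 30 × 60 + 11) × 30 + 5 = 54335.
Minute boundaries passed: 30; those not divisible by 10: 30 − 3 = 27; dropped labels = 2 × 27 = 54.
Actual frame index = 54335 − 54 = 54281.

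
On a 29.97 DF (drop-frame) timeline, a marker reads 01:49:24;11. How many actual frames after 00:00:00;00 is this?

196733

As if non-drop at 30 labels/s: (1 × 3600 + 49 × 60 + 24) × 30 + 11 = 196931.
Minute boundaries passed: 109; those not divisible by 10: 109 − 10 = 99; dropped labels = 2 × 99 = 198.
Actual frame index = 196931 − 198 = 196733.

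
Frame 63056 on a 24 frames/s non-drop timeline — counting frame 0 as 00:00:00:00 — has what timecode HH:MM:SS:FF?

63056 ÷ 24 = 2627 full seconds, remainder 8 frames.
2627 s = 0 h 43 min 47 s.
Timecode: 00:43:47:08.

00:43:47:08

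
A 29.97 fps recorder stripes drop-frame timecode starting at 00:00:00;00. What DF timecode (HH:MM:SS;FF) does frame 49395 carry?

Each 10-minute DF block holds 10 × 60 × 30 − 9 × 2 = 17982 frames. 49395 ÷ 17982 → 2 full blocks, remainder 13431.
Within the partial block the first minute is 1800 frames and each further minute 1798, so 7 further minute boundaries passed. Total skipped labels = 18 × 2 + 2 × 7 = 50.
Non-drop label index = 49395 + 50 = 49445; at 30 labels/s that is 00:27:28:05, i.e. DF 00:27:28;05.

00:27:28;05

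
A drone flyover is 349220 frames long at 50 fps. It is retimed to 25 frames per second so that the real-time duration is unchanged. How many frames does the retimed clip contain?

174610 frames

Target frames = source frames × (target rate / source rate) = 349220 × (25)/(50) = 349220 × 1/2 = 174610.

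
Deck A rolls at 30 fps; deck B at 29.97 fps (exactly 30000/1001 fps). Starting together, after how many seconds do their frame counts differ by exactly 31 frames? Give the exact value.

31031/30 seconds

The gap grows by |30000/1001 − 30| = 30/1001 frames per second.
Time for a 31-frame gap: 31 ÷ (30/1001) = 31031/30 s.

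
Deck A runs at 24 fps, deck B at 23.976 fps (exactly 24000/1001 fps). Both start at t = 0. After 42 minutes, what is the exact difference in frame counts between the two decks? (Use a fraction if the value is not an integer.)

42 min = 2520 s.
A emits 24 × 2520 = 60480 frames; B emits 24000/1001 × 2520 = 8640000/143.
Difference = 8640/143 frames (≈ 60.4196); B is behind A.

8640/143 frames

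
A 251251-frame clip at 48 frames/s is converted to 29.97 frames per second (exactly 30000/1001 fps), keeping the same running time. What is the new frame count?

Target frames = source frames × (target rate / source rate) = 251251 × (30000/1001)/(48) = 251251 × 625/1001 = 156875.

156875 frames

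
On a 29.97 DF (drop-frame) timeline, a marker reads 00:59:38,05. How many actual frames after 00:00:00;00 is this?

107237

As if non-drop at 30 labels/s: (0 × 3600 + 59 × 60 + 38) × 30 + 5 = 107345.
Minute boundaries passed: 59; those not divisible by 10: 59 − 5 = 54; dropped labels = 2 × 54 = 108.
Actual frame index = 107345 − 108 = 107237.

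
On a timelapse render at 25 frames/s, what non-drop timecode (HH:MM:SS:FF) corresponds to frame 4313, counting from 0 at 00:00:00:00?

4313 ÷ 25 = 172 full seconds, remainder 13 frames.
172 s = 0 h 2 min 52 s.
Timecode: 00:02:52:13.

00:02:52:13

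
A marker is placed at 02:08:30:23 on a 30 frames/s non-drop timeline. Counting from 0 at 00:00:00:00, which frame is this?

Total seconds to the label: (2 × 3600 + 8 × 60 + 30) = 7710.
Frame index = 7710 × 30 + 23 = 231323.

frame 231323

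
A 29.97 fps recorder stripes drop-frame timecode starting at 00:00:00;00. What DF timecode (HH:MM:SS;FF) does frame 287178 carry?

02:39:42;06

Ten DF minutes hold 17982 frames, so frame 287178 lies in block 15 (frames 269730–287711) with 17448 frames into that block.
The block's first minute is 1800 frames and the rest 1798 each; 17448 frames reaches minute 9, so 15 × 18 + 9 × 2 = 288 labels have been skipped so far.
Adding those back, label number 287178 + 288 = 287466 at 30 labels/s is 9582 s + 6 f = 2 h 39 min 42 s frame 6, i.e. 02:39:42;06.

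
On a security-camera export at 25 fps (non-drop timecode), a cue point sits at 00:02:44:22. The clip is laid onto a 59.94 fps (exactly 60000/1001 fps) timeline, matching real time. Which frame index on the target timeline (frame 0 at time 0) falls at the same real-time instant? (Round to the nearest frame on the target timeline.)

frame 9883

Source frame index: (0×3600 + 2×60 + 44) × 25 + 22 = 4122.
Real time: 4122 / (25) = 4122/25 s.
Target frame: (4122/25) × (60000/1001) = 9892800/1001 ≈ 9882.917 → 9883.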